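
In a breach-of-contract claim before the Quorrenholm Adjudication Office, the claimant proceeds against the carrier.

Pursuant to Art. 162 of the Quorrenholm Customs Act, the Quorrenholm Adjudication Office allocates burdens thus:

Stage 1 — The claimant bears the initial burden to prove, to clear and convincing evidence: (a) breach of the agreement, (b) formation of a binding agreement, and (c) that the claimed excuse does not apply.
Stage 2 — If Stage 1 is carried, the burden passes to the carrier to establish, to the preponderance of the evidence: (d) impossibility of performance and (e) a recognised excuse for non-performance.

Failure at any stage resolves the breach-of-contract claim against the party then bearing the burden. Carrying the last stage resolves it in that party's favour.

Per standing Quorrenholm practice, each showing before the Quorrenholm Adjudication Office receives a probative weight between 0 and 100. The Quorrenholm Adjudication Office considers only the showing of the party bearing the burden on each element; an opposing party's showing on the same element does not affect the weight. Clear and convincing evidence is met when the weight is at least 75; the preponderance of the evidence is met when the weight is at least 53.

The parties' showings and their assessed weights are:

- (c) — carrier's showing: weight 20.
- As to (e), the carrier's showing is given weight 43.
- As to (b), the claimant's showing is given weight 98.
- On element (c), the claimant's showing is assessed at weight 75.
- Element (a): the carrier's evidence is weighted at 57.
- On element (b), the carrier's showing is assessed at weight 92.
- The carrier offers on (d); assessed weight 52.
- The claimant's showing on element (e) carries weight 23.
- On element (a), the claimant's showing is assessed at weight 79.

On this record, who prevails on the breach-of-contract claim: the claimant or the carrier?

claimant

Stage 1 — burden on claimant; standard: clear and convincing evidence (weight is at least 75).
    (a): 79 (carrier's 57 disregarded) ≥ 75 [met]
    (b): 98 (carrier's 92 disregarded) ≥ 75 [met]
    (c): 75 (carrier's 20 disregarded) ≥ 75 [met]
  Stage 1 carried; the burden shifts to the carrier.
Stage 2 — burden on carrier; standard: the preponderance of the evidence (weight is at least 53).
    (d): 52 < 53 [not met]
    (e): 43 (claimant's 23 disregarded) < 53 [not met]
  The carrier does not carry Stage 2.
So the claimant prevails.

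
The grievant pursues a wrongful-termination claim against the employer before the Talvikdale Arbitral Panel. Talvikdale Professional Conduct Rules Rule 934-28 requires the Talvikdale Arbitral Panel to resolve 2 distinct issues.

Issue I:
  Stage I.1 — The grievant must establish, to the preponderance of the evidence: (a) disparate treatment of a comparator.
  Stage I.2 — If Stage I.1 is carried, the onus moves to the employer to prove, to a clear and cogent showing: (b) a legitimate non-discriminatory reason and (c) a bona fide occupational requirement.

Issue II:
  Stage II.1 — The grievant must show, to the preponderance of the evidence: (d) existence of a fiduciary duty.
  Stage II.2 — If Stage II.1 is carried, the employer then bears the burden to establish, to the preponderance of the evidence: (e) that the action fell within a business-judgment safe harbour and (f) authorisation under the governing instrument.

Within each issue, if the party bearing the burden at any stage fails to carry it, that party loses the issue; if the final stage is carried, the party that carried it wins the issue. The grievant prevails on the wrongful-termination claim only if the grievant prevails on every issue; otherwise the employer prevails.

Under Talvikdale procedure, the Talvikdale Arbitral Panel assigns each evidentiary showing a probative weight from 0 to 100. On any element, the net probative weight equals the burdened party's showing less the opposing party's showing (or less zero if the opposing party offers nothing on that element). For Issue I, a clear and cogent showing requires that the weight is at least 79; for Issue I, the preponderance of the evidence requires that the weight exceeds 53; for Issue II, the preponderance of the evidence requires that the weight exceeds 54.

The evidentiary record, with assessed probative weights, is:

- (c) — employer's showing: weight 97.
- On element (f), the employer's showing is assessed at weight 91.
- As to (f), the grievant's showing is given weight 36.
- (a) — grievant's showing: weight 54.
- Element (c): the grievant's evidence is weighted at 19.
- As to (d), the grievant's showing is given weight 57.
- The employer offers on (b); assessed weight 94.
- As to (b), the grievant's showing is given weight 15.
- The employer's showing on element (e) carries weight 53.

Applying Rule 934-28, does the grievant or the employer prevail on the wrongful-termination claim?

— Issue I —
Stage I.1 (grievant, the preponderance of the evidence, weight exceeds 53): (a) 54 > 53 — meets.
  All elements met. The burden passes to the employer.
Stage I.2 (employer, a clear and cogent showing, weight is at least 79): (b) net 94−15=79 ≥ 79 — meets; (c) net 97−19=78 < 79 — fails.
  The employer does not carry Stage I.2.
The grievant prevails on this issue.
— Issue II —
At Stage II.1 the grievant must meet the preponderance of the evidence (weight exceeds 54): on (d) the weight is 57, > 54, so (d) meets the standard.
  Stage II.1 is satisfied; the onus moves to the employer.
At Stage II.2 the employer must meet the preponderance of the evidence (weight exceeds 54): on (e) the weight is 53, which does not exceed 54, so (e) does not meet the standard; on (f) the weight is 91 less the opposing 36 gives net 55, > 54, so (f) meets the standard.
  Not every element is met, so the employer fails to carry Stage II.2.
So the grievant prevails on this issue.
Per-issue: Issue I → grievant; Issue II → grievant. The grievant must prevail on every issue; overall, the grievant prevails.

grievant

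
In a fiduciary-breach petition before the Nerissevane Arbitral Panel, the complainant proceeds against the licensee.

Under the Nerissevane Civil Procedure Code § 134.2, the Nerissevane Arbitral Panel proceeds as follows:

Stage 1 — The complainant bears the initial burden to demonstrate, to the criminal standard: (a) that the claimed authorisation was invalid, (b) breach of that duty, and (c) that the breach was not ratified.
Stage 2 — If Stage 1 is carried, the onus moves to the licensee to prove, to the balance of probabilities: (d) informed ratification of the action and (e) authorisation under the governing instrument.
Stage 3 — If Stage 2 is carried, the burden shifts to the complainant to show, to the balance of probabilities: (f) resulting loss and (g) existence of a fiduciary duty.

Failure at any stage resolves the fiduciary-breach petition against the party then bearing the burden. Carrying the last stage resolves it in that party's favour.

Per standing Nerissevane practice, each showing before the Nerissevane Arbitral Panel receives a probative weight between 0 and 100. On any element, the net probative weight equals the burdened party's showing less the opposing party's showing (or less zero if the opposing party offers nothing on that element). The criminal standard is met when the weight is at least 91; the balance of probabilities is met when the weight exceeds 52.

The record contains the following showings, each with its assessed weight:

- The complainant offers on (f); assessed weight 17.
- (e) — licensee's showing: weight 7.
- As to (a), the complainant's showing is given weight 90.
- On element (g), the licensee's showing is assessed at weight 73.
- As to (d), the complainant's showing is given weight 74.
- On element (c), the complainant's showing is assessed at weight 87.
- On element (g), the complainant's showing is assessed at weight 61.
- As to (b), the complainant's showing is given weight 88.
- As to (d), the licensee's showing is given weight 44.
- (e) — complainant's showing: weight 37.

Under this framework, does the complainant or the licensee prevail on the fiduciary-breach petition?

At Stage 1 the complainant must meet the criminal standard (weight is at least 91): on (a) the weight is 90, < 91, so (a) does not meet the standard; on (b) the weight is 88, < 91, so (b) does not meet the standard; on (c) the weight is 87, < 91, so (c) does not meet the standard.
  Not every element is met, so the complainant fails to carry Stage 1.
So the licensee prevails.

licensee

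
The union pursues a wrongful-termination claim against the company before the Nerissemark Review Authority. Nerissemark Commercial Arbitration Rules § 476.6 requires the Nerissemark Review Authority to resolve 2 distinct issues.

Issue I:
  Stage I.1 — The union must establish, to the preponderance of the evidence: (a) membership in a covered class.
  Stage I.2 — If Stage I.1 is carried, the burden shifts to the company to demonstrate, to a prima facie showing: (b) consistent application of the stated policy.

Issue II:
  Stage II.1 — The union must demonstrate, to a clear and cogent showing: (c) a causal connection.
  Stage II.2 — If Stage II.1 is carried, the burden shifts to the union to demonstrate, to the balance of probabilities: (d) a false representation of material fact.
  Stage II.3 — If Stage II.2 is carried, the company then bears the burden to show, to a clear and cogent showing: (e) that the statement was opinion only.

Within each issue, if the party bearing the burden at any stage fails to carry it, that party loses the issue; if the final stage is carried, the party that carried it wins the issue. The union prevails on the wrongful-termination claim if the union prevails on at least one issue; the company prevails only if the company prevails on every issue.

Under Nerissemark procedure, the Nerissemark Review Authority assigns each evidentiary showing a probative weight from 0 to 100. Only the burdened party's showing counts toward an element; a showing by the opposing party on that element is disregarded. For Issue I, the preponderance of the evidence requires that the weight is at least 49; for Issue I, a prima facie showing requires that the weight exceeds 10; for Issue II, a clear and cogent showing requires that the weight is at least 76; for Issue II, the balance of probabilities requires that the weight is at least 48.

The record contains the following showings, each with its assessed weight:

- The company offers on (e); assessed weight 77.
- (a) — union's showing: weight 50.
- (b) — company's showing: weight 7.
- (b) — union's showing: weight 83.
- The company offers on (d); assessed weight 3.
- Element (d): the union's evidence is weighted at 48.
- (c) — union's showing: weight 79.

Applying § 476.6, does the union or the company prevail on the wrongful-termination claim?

— Issue I —
Stage I.1 (union, the preponderance of the evidence, weight is at least 49): (a) 50 ≥ 49 — meets.
  The union carries Stage I.1; the company now bears the burden.
Stage I.2 (company, a prima facie showing, weight exceeds 10): (b) 7 (union's 83 disregarded) ≤ 10 — fails.
  The company does not carry Stage I.2.
The union prevails on this issue.
— Issue II —
Stage II.1 (union, a clear and cogent showing, weight is at least 76): (c) 79 ≥ 76 — meets.
  Stage II.1 carried; the burden remains with the union.
Stage II.2 (union, the balance of probabilities, weight is at least 48): (d) 48 (company's 3 disregarded) ≥ 48 — meets.
  Stage II.2 carried; the burden shifts to the company.
Stage II.3 (company, a clear and cogent showing, weight is at least 76): (e) 77 ≥ 76 — meets.
  Stage II.3 carried; the final stage is satisfied.
With every stage satisfied, the company prevails on this issue.
Per-issue: Issue I → union; Issue II → company. The union must prevail on at least one issue; overall, the union prevails.

union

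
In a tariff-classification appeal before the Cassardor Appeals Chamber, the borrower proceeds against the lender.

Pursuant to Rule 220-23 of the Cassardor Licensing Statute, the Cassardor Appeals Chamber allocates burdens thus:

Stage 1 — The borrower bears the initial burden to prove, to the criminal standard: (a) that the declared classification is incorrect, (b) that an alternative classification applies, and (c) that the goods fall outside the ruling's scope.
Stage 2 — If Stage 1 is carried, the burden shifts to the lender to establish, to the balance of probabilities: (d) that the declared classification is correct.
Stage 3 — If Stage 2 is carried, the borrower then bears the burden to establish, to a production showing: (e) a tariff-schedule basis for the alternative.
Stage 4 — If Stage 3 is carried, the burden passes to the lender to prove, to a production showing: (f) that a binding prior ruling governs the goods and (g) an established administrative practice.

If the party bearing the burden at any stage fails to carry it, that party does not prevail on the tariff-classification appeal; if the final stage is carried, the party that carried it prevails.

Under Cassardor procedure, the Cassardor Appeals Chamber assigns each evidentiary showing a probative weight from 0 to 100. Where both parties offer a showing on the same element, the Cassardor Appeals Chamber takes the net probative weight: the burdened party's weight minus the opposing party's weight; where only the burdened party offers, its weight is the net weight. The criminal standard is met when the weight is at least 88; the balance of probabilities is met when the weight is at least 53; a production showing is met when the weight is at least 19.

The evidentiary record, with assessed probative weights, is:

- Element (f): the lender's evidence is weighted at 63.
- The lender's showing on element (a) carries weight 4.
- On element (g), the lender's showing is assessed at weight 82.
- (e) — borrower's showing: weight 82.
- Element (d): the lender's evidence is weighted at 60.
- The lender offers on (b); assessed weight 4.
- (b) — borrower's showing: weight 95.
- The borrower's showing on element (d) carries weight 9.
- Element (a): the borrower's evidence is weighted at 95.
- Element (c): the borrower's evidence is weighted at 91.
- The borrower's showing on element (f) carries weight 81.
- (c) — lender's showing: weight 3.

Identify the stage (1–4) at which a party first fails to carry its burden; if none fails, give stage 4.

At Stage 1 the borrower must meet the criminal standard (weight is at least 88): on (a) the weight is 95 less the opposing 4 gives net 91, which does reach 88, so (a) meets the standard; on (b) the weight is 95 less the opposing 4 gives net 91, which does reach 88, so (b) meets the standard; on (c) the weight is 91 less the opposing 3 gives net 88, ≥ 88, so (c) meets the standard.
  Stage 1 is satisfied; the onus moves to the lender.
At Stage 2 the lender must meet the balance of probabilities (weight is at least 53): on (d) the weight is 60 less the opposing 9 gives net 51, < 53, so (d) does not meet the standard.
  The lender does not carry Stage 2.
The analysis ends at Stage 2; the borrower prevails.

stage 2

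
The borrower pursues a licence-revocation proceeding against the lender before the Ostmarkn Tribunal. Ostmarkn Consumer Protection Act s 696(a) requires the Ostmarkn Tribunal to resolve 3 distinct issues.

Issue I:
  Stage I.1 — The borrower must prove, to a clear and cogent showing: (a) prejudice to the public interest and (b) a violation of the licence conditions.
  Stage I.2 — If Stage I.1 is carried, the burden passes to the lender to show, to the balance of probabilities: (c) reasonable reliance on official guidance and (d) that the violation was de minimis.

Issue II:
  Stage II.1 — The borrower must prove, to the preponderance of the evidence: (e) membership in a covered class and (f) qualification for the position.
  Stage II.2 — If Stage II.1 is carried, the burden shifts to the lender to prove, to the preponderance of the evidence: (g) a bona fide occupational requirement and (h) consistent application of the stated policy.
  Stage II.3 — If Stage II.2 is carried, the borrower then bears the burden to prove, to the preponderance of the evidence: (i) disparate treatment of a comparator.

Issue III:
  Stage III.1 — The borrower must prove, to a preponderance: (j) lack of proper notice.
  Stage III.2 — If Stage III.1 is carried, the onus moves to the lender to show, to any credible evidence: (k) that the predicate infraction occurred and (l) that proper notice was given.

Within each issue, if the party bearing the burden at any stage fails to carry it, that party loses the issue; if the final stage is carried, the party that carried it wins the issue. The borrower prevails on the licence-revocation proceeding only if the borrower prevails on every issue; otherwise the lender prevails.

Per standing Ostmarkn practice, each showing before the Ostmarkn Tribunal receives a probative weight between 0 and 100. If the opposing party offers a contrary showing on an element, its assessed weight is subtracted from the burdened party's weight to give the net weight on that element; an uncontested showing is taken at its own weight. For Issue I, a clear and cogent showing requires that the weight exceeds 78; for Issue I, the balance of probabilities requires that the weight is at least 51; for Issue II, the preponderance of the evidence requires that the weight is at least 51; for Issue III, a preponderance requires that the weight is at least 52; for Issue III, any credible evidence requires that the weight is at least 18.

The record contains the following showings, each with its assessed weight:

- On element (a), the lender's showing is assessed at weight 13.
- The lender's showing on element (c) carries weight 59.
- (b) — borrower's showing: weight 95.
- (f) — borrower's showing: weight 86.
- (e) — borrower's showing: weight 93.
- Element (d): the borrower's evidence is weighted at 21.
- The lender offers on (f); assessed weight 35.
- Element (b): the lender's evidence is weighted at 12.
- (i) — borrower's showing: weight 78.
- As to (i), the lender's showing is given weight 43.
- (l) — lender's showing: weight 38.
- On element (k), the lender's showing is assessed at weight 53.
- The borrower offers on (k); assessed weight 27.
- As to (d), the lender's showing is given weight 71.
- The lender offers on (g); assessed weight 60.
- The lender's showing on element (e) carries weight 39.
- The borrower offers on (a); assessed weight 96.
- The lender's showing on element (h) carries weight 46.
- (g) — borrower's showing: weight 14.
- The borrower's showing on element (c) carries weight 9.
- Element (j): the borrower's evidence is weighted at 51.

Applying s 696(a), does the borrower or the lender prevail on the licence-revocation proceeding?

lender

— Issue I —
Stage I.1 — burden on borrower; standard: a clear and cogent showing (weight exceeds 78).
    (a): 96 − 13 = 83 > 78 [met]
    (b): 95 − 12 = 83 > 78 [met]
  Stage I.1 carried; the burden shifts to the lender.
Stage I.2 — burden on lender; standard: the balance of probabilities (weight is at least 51).
    (c): 59 − 9 = 50 < 51 [not met]
    (d): 71 − 21 = 50 < 51 [not met]
  Not every element is met, so the lender fails to carry Stage I.2.
So the borrower prevails on this issue.
— Issue II —
Stage II.1 (borrower, the preponderance of the evidence, weight is at least 51): (e) net 93−39=54 ≥ 51 — meets; (f) net 86−35=51 ≥ 51 — meets.
  The borrower carries Stage II.1; the lender now bears the burden.
Stage II.2 (lender, the preponderance of the evidence, weight is at least 51): (g) net 60−14=46 < 51 — fails; (h) 46 < 51 — fails.
  The lender does not carry Stage II.2.
The borrower prevails on this issue.
— Issue III —
Stage III.1 (borrower, a preponderance, weight is at least 52): (j) 51 < 52 — fails.
  Stage III.1 not carried; the borrower fails its burden.
The lender prevails on this issue.
Per-issue: Issue I → borrower; Issue II → borrower; Issue III → lender. The borrower must prevail on every issue; overall, the lender prevails.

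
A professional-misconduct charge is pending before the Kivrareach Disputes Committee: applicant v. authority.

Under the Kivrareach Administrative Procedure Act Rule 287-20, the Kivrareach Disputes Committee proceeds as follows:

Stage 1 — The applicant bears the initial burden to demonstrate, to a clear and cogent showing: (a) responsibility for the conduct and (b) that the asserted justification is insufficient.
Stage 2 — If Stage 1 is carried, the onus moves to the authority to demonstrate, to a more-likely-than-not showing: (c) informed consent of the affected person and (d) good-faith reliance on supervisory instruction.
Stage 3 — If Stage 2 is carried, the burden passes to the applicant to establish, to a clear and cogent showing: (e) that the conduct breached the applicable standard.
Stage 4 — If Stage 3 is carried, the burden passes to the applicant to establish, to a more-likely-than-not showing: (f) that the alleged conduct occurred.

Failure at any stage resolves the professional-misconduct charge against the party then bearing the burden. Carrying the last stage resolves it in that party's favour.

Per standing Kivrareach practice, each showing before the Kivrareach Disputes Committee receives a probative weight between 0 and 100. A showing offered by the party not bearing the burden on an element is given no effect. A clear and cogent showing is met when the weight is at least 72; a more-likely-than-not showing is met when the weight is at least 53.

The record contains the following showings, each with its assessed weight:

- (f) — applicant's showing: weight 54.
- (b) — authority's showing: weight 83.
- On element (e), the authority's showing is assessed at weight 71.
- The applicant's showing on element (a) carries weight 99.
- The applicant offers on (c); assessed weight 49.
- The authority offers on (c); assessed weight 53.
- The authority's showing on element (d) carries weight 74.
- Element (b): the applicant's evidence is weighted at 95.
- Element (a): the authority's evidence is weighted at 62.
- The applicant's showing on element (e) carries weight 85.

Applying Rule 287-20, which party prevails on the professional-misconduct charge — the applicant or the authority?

Stage 1 — burden on applicant; standard: a clear and cogent showing (weight is at least 72).
    (a): 99 (authority's 62 disregarded) ≥ 72 [met]
    (b): 95 (authority's 83 disregarded) ≥ 72 [met]
  Stage 1 carried; the burden shifts to the authority.
Stage 2 — burden on authority; standard: a more-likely-than-not showing (weight is at least 53).
    (c): 53 (applicant's 49 disregarded) ≥ 53 [met]
    (d): 74 ≥ 53 [met]
  The authority carries Stage 2; the applicant now bears the burden.
Stage 3 — burden on applicant; standard: a clear and cogent showing (weight is at least 72).
    (e): 85 (authority's 71 disregarded) ≥ 72 [met]
  Stage 3 is satisfied; the applicant continues to bear the burden.
Stage 4 — burden on applicant; standard: a more-likely-than-not showing (weight is at least 53).
    (f): 54 ≥ 53 [met]
  Stage 4 carried; the final stage is satisfied.
Every stage carried; the applicant prevails.

applicant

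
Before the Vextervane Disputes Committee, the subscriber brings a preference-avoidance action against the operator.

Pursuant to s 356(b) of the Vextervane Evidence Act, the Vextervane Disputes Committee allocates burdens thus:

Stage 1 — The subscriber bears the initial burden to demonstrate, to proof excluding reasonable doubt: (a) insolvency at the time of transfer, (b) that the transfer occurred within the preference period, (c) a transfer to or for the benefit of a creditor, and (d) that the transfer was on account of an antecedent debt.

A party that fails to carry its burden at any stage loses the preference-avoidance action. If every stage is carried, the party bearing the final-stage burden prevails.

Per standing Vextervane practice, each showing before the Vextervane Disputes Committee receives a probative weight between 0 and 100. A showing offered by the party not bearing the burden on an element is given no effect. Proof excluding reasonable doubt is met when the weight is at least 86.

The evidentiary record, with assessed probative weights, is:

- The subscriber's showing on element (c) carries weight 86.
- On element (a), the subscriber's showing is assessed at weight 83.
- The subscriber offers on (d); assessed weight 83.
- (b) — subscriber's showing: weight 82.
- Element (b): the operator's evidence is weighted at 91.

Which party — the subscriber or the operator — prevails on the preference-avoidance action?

Stage 1 — burden on subscriber; standard: proof excluding reasonable doubt (weight is at least 86).
    (a): 83 < 86 [not met]
    (b): 82 (operator's 91 disregarded) < 86 [not met]
    (c): 86 ≥ 86 [met]
    (d): 83 < 86 [not met]
  The subscriber does not carry Stage 1.
So the operator prevails.

operator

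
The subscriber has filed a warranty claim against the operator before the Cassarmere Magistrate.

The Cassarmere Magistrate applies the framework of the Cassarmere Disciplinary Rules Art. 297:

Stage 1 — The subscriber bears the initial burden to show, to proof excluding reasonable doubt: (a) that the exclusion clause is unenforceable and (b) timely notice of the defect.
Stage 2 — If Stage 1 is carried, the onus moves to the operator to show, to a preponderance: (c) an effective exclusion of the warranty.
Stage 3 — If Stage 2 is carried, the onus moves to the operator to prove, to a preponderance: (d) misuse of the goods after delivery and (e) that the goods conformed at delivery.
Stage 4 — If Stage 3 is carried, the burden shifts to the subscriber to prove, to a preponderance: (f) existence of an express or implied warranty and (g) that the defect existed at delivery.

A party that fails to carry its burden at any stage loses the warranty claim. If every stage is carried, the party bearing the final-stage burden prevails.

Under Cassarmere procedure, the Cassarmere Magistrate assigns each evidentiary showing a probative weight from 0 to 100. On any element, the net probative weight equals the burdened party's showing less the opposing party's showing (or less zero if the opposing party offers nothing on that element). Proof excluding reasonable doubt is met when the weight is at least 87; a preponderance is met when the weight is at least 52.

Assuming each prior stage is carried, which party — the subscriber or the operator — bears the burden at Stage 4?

subscriber

Stage 4's rule assigns the burden to the subscriber (to a preponderance).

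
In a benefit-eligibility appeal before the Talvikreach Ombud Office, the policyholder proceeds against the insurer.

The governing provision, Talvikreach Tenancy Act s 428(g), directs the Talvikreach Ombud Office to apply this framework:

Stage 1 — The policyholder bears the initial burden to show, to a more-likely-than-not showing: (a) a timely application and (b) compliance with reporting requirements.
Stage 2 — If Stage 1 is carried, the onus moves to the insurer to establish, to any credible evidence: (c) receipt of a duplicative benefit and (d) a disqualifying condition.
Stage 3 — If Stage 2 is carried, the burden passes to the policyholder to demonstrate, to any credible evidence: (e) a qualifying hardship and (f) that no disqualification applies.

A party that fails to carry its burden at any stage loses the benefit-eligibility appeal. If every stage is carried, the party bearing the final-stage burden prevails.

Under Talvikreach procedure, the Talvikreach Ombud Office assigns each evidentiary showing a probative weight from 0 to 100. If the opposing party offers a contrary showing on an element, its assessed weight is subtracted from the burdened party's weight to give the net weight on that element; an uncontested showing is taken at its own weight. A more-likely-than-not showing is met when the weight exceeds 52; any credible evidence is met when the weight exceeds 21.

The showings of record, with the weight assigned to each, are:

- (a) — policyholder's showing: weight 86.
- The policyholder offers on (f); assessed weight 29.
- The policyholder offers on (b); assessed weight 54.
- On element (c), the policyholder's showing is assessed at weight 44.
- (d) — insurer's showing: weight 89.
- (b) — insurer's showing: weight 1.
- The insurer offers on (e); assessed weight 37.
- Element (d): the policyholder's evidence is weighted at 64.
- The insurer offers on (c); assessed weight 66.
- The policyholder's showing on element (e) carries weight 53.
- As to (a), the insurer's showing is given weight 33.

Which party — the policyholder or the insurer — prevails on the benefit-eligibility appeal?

Stage 1 (policyholder, a more-likely-than-not showing, weight exceeds 52): (a) net 86−33=53 > 52 — meets; (b) net 54−1=53 > 52 — meets.
  Stage 1 is satisfied; the onus moves to the insurer.
Stage 2 (insurer, any credible evidence, weight exceeds 21): (c) net 66−44=22 > 21 — meets; (d) net 89−64=25 > 21 — meets.
  All elements met. The burden passes to the policyholder.
Stage 3 (policyholder, any credible evidence, weight exceeds 21): (e) net 53−37=16 ≤ 21 — fails; (f) 29 > 21 — meets.
  Not every element is met, so the policyholder fails to carry Stage 3.
The analysis ends at Stage 3; the insurer prevails.

insurer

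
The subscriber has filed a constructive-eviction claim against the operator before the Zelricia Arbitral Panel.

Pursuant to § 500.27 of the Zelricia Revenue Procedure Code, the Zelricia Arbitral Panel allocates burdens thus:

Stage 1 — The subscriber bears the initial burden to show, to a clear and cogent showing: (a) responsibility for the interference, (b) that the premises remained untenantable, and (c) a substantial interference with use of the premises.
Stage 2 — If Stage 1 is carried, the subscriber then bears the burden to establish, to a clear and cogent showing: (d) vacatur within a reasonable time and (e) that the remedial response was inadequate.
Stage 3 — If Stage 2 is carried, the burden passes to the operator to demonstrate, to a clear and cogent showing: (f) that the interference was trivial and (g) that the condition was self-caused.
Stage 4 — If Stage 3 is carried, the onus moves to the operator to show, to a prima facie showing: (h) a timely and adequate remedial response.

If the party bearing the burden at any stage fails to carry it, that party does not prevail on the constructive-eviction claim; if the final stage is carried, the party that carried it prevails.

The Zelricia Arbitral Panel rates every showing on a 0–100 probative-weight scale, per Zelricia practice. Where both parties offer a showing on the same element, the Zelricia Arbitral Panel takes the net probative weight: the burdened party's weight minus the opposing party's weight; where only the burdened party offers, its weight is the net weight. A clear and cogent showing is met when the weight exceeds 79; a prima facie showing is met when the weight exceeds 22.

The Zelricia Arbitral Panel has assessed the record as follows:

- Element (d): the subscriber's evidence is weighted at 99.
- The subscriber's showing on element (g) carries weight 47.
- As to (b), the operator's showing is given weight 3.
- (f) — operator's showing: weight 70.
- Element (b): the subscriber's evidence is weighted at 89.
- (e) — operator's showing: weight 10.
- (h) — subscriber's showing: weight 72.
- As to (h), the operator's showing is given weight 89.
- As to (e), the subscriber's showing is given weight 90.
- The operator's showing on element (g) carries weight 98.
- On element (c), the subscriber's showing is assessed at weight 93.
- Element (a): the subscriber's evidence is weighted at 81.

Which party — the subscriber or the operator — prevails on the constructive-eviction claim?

Stage 1 (subscriber, a clear and cogent showing, weight exceeds 79): (a) 81 > 79 — meets; (b) net 89−3=86 > 79 — meets; (c) 93 > 79 — meets.
  Stage 1 is satisfied; the subscriber continues to bear the burden.
Stage 2 (subscriber, a clear and cogent showing, weight exceeds 79): (d) 99 > 79 — meets; (e) net 90−10=80 > 79 — meets.
  Stage 2 carried; the burden shifts to the operator.
Stage 3 (operator, a clear and cogent showing, weight exceeds 79): (f) 70 ≤ 79 — fails; (g) net 98−47=51 ≤ 79 — fails.
  Stage 3 not carried; the operator fails its burden.
So the subscriber prevails.

subscriber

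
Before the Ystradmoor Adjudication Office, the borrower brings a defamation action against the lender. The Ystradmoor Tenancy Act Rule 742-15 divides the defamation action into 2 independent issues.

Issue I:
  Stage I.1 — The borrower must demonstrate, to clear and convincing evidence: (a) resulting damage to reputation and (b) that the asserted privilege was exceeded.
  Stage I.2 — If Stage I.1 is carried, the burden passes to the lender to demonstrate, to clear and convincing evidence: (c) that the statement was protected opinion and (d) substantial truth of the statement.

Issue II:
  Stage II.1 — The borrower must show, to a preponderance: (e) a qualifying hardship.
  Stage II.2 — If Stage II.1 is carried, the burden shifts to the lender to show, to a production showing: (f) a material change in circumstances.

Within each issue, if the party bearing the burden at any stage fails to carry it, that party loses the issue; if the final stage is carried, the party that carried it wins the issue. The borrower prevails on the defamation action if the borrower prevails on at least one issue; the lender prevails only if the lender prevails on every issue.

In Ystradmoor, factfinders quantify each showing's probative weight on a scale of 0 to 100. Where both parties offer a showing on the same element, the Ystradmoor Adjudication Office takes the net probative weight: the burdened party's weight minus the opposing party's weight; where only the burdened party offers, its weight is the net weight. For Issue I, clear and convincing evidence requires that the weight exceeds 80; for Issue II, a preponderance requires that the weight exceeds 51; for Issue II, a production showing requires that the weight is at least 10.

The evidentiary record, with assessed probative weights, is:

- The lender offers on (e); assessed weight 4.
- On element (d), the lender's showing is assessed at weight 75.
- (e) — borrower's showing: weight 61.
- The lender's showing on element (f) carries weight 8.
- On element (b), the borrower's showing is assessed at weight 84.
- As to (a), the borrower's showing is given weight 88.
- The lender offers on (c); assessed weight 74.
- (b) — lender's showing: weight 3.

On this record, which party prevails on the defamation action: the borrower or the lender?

— Issue I —
Stage I.1 (borrower, clear and convincing evidence, weight exceeds 80): (a) 88 > 80 — meets; (b) net 84−3=81 > 80 — meets.
  Stage I.1 is satisfied; the onus moves to the lender.
Stage I.2 (lender, clear and convincing evidence, weight exceeds 80): (c) 74 ≤ 80 — fails; (d) 75 ≤ 80 — fails.
  Stage I.2 not carried; the lender fails its burden.
The borrower prevails on this issue.
— Issue II —
At Stage II.1 the borrower must meet a preponderance (weight exceeds 51): on (e) the weight is 61 less the opposing 4 gives net 57, which does exceed 51, so (e) meets the standard.
  Stage II.1 carried; the burden shifts to the lender.
At Stage II.2 the lender must meet a production showing (weight is at least 10): on (f) the weight is 8, which does not reach 10, so (f) does not meet the standard.
  Not every element is met, so the lender fails to carry Stage II.2.
The analysis ends at Stage II.2; the borrower prevails on this issue.
Per-issue: Issue I → borrower; Issue II → borrower. The borrower must prevail on at least one issue; overall, the borrower prevails.

borrower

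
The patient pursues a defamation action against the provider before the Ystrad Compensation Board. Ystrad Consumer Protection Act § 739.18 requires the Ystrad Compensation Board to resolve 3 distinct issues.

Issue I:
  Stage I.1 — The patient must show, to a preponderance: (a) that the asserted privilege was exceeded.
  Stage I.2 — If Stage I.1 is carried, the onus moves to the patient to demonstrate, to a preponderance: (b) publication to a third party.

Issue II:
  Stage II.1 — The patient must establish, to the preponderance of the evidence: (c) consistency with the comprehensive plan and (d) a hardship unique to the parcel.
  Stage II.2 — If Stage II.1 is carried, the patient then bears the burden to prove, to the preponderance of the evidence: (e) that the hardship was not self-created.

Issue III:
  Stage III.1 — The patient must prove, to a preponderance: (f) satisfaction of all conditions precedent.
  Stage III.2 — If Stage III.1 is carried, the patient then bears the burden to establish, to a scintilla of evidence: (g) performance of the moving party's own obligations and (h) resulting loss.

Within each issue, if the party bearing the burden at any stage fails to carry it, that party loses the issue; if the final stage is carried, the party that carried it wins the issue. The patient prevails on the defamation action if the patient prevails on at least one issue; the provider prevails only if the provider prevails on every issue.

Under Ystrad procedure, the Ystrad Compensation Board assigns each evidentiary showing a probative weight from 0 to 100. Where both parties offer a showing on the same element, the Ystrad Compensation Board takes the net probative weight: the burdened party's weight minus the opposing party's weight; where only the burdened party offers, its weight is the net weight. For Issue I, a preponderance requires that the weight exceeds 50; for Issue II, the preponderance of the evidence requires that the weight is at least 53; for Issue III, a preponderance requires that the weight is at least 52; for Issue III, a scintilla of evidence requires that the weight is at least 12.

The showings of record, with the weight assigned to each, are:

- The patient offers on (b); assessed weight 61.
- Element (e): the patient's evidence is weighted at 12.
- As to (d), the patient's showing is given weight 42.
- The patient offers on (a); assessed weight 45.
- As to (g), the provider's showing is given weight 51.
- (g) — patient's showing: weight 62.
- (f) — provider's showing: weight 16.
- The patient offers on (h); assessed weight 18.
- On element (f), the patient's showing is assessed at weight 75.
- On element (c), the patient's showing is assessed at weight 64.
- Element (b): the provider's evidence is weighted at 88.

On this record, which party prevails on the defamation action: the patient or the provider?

— Issue I —
At Stage I.1 the patient must meet a preponderance (weight exceeds 50): on (a) the weight is 45, which does not exceed 50, so (a) does not meet the standard.
  Not every element is met, so the patient fails to carry Stage I.1.
The analysis ends at Stage I.1; the provider prevails on this issue.
— Issue II —
Stage II.1 — burden on patient; standard: the preponderance of the evidence (weight is at least 53).
    (c): 64 ≥ 53 [met]
    (d): 42 < 53 [not met]
  Not every element is met, so the patient fails to carry Stage II.1.
The analysis ends at Stage II.1; the provider prevails on this issue.
— Issue III —
Stage III.1 — burden on patient; standard: a preponderance (weight is at least 52).
    (f): 75 − 16 = 59 ≥ 52 [met]
  Stage III.1 is satisfied; the patient continues to bear the burden.
Stage III.2 — burden on patient; standard: a scintilla of evidence (weight is at least 12).
    (g): 62 − 51 = 11 < 12 [not met]
    (h): 18 ≥ 12 [met]
  The patient does not carry Stage III.2.
The analysis ends at Stage III.2; the provider prevails on this issue.
Per-issue: Issue I → provider; Issue II → provider; Issue III → provider. The patient must prevail on at least one issue; overall, the provider prevails.

provider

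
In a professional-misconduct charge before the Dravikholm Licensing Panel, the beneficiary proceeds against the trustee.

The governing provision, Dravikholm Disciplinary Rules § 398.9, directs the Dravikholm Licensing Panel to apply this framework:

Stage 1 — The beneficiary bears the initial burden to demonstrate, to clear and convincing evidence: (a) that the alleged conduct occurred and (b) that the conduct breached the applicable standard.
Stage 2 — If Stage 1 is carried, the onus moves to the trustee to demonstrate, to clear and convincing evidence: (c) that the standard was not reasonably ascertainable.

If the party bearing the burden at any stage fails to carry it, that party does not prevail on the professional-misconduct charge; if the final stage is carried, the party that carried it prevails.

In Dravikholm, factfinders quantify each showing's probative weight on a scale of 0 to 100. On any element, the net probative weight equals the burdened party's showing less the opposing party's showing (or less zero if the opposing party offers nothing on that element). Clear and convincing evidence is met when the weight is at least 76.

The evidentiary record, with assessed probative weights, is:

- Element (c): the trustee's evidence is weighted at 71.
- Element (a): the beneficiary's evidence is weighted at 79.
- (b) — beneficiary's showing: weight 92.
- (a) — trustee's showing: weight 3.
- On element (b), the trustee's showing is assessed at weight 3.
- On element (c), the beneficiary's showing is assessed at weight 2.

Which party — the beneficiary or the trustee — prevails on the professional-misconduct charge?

beneficiary

At Stage 1 the beneficiary must meet clear and convincing evidence (weight is at least 76): on (a) the weight is 79 less the opposing 3 gives net 76, ≥ 76, so (a) meets the standard; on (b) the weight is 92 less the opposing 3 gives net 89, which does reach 76, so (b) meets the standard.
  Stage 1 carried; the burden shifts to the trustee.
At Stage 2 the trustee must meet clear and convincing evidence (weight is at least 76): on (c) the weight is 71 less the opposing 2 gives net 69, < 76, so (c) does not meet the standard.
  The trustee does not carry Stage 2.
So the beneficiary prevails.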